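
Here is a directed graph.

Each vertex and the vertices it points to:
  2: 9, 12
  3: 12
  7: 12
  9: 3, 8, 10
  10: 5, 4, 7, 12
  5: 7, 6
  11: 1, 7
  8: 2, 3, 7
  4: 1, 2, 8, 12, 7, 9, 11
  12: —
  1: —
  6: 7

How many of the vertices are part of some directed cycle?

A vertex is on a directed cycle iff it belongs to a strongly connected component of size ≥ 2 (or has a self-loop).
The vertices on cycles are {2, 4, 8, 9, 10} — 5 in total.

5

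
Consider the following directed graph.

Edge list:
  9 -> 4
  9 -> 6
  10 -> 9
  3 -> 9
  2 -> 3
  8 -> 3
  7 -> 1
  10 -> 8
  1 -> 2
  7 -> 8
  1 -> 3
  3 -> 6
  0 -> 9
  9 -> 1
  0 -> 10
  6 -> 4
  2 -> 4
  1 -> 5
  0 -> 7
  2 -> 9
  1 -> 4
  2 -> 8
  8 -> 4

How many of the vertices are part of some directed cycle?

5

A vertex is on a directed cycle iff it belongs to a strongly connected component of size ≥ 2 (or has a self-loop).
The vertices on cycles are {1, 2, 3, 8, 9} — 5 in total.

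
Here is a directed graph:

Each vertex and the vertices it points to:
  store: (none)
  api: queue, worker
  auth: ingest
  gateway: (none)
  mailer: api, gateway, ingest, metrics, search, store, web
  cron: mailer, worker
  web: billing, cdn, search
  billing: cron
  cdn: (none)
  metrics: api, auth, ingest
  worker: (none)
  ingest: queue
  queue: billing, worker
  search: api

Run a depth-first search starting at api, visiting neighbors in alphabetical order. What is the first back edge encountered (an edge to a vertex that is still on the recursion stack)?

mailer->api

DFS from api (visiting neighbors in alphabetical order); mark gray on enter, black on exit:
api gray
  queue gray
    billing gray
      cron gray
        mailer gray
          mailer→api: api is gray → back edge
First back edge: mailer → api.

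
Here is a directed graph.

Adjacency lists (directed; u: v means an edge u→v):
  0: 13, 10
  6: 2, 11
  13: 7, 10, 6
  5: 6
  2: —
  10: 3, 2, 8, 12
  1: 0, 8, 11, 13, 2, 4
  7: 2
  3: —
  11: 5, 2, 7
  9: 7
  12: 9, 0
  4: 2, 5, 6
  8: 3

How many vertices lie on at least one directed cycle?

A vertex is on a directed cycle iff it belongs to a strongly connected component of size ≥ 2 (or has a self-loop).
The vertices on cycles are {0, 5, 6, 10, 11, 12, 13} — 7 in total.

7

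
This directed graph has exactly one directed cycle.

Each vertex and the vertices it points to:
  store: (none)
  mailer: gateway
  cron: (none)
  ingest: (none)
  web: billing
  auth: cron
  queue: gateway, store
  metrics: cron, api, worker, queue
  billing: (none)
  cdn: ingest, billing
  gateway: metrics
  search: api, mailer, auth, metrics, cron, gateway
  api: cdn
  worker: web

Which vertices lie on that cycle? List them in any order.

queue, gateway, metrics

DFS with gray/black marking from metrics:
metrics gray
  cron gray
  cron black
  api gray
    cdn gray
      ingest gray
      ingest black
      billing gray
      billing black
    cdn black
  api black
  worker gray
    web gray
      web→billing: billing black — skip
    web black
  worker black
  queue gray
    gateway gray
      gateway→metrics: metrics is gray → back edge
Back edge closes the cycle metrics → queue → gateway → metrics; its vertices are {queue, gateway, metrics}.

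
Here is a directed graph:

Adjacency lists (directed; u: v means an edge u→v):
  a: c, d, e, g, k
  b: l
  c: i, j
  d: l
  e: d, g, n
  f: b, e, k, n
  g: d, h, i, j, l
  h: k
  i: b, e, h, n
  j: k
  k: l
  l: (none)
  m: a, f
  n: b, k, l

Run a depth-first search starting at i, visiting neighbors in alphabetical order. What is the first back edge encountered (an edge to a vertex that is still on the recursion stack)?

g→i

DFS from i (visiting neighbors in alphabetical order); mark gray on enter, black on exit:
i gray
  b gray
    l gray
    l black
  b black
  e gray
    d gray
      d→l: l black — skip
    d black
    g gray
      g→d: d black — skip
      h gray
        k gray
          k→l: l black — skip
        k black
      h black
      g→i: i is gray → back edge
First back edge: g → i.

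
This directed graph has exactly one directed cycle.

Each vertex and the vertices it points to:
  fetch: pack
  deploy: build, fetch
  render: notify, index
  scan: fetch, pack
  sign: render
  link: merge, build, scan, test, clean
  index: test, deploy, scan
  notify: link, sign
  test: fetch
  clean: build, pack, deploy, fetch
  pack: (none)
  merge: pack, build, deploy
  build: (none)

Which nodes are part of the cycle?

DFS with gray/black marking from render:
render gray
  notify gray
    link gray
      merge gray
        pack gray
        pack black
        build gray
        build black
        deploy gray
          deploy→build: build black — skip
          fetch gray
            fetch→pack: pack black — skip
          fetch black
        deploy black
      merge black
      link→build: build black — skip
      scan gray
        scan→fetch: fetch black — skip
        scan→pack: pack black — skip
      scan black
      test gray
        test→fetch: fetch black — skip
      test black
      clean gray
        clean→build: build black — skip
        clean→pack: pack black — skip
        clean→deploy: deploy black — skip
        clean→fetch: fetch black — skip
      clean black
    link black
    sign gray
      sign→render: render is gray → back edge
Back edge closes the cycle render → notify → sign → render; its vertices are {sign, notify, render}.

sign, notify, render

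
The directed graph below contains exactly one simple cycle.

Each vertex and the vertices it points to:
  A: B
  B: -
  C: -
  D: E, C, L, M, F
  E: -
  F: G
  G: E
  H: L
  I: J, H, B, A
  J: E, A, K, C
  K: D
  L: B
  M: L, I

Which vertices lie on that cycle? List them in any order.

DFS with gray/black marking from D:
D gray
  E gray
  E black
  C gray
  C black
  L gray
    B gray
    B black
  L black
  M gray
    M→L: L black — skip
    I gray
      J gray
        J→E: E black — skip
        A gray
          A→B: B black — skip
        A black
        K gray
          K→D: D is gray → back edge
Back edge closes the cycle D → M → I → J → K → D; its vertices are {D, I, J, K, M}.

D, I, J, K, M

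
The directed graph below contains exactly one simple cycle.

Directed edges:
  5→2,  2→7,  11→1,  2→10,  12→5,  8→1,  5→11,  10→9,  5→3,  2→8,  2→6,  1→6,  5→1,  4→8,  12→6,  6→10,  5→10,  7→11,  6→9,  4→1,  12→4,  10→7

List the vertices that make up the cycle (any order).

1, 6, 7, 10, 11

DFS with gray/black marking from 6:
6 gray
  9 gray
  9 black
  10 gray
    7 gray
      11 gray
        1 gray
          1→6: 6 is gray → back edge
Back edge closes the cycle 6 → 10 → 7 → 11 → 1 → 6; its vertices are {1, 6, 7, 10, 11}.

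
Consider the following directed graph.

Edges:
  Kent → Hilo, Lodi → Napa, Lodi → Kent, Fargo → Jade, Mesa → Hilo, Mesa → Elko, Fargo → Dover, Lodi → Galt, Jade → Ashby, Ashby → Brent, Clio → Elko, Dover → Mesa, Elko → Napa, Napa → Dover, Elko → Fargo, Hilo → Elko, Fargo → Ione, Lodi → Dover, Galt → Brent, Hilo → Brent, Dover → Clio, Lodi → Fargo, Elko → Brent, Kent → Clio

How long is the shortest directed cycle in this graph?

For each vertex v, BFS finds the shortest path from v back to v.
The shortest such closed walk is Napa → Dover → Clio → Elko → Napa, length 4.

4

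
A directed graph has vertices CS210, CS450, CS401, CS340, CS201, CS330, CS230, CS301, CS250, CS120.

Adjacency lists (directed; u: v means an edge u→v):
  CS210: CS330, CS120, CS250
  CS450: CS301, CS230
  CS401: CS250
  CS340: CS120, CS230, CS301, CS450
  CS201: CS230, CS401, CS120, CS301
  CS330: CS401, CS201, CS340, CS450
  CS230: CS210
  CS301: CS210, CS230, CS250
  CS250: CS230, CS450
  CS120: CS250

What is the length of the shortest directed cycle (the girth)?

For each vertex v, BFS finds the shortest path from v back to v.
The shortest such closed walk is CS450 → CS301 → CS250 → CS450, length 3.

3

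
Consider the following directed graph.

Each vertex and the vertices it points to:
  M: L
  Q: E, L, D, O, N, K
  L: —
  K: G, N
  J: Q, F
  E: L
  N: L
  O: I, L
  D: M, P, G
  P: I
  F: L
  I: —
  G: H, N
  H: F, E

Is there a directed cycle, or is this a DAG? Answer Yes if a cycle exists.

No

DFS with white/gray/black marking, starting from G:
G gray
  H gray
    F gray
      L gray
      L black
    F black
    E gray
      E→L: L black — skip
    E black
  H black
  N gray
    N→L: L black — skip
  N black
G black
M gray
  M→L: L black — skip
M black
Q gray
  Q→E: E black — skip
  Q→L: L black — skip
  D gray
    D→M: M black — skip
    P gray
      I gray
      I black
    P black
    D→G: G black — skip
  D black
  O gray
    O→I: I black — skip
    O→L: L black — skip
  O black
  Q→N: N black — skip
  K gray
    K→G: G black — skip
    K→N: N black — skip
  K black
Q black
J gray
  J→Q: Q black — skip
  J→F: F black — skip
J black
Every edge goes to a white or black vertex — no back edge, so the graph is acyclic.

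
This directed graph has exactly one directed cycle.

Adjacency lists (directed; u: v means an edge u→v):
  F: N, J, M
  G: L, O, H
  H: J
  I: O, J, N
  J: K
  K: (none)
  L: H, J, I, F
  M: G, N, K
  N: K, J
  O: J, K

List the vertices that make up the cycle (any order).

F, G, L, M

DFS with gray/black marking from L:
L gray
  H gray
    J gray
      K gray
      K black
    J black
  H black
  L→J: J black — skip
  I gray
    O gray
      O→J: J black — skip
      O→K: K black — skip
    O black
    I→J: J black — skip
    N gray
      N→K: K black — skip
      N→J: J black — skip
    N black
  I black
  F gray
    F→N: N black — skip
    F→J: J black — skip
    M gray
      G gray
        G→L: L is gray → back edge
Back edge closes the cycle L → F → M → G → L; its vertices are {F, G, L, M}.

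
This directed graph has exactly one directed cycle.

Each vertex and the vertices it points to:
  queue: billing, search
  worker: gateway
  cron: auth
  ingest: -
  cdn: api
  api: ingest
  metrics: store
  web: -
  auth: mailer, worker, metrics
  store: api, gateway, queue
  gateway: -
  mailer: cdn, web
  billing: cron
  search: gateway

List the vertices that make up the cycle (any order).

auth, cron, queue, store, billing, metrics

DFS with gray/black marking from auth:
auth gray
  mailer gray
    cdn gray
      api gray
        ingest gray
        ingest black
      api black
    cdn black
    web gray
    web black
  mailer black
  worker gray
    gateway gray
    gateway black
  worker black
  metrics gray
    store gray
      store→api: api black — skip
      store→gateway: gateway black — skip
      queue gray
        billing gray
          cron gray
            cron→auth: auth is gray → back edge
Back edge closes the cycle auth → metrics → store → queue → billing → cron → auth; its vertices are {auth, cron, queue, store, billing, metrics}.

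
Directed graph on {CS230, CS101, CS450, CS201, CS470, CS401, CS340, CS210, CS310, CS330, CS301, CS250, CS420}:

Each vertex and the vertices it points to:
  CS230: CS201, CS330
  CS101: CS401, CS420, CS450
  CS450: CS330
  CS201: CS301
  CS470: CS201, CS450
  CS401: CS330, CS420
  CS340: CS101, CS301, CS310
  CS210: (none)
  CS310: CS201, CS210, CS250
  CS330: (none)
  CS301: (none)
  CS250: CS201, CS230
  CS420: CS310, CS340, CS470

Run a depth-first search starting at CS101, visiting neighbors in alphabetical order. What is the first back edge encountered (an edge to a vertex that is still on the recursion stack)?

CS340→CS101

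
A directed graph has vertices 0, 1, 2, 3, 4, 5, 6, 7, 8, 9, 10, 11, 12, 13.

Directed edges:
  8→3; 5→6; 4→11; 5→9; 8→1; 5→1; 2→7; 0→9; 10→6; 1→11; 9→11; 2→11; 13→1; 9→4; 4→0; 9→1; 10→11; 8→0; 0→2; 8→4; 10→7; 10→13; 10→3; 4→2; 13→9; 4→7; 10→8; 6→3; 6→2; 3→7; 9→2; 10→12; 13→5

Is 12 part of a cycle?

No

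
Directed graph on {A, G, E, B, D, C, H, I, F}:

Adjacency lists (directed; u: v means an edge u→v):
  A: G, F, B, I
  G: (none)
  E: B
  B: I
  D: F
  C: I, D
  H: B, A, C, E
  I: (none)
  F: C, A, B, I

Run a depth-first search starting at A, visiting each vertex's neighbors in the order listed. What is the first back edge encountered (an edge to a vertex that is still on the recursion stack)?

DFS from A (visiting each vertex's neighbors in the order listed); mark gray on enter, black on exit:
A gray
  G gray
  G black
  F gray
    C gray
      I gray
      I black
      D gray
        D→F: F is gray → back edge
First back edge: D → F.

D→F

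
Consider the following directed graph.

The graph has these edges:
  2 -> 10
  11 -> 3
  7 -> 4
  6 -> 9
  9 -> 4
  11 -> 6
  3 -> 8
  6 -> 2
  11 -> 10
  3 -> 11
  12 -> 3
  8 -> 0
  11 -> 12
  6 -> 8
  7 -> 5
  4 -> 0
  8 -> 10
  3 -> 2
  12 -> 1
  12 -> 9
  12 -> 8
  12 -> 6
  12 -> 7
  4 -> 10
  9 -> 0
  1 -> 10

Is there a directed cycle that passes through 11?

11 is on a cycle iff 11 can reach itself via ≥1 edge.
11 → 3 → 11 — yes.

Yes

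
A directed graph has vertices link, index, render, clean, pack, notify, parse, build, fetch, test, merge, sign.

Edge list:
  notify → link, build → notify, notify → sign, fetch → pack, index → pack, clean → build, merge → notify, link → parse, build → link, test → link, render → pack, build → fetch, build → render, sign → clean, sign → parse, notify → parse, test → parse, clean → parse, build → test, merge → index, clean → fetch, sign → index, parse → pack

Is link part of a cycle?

No

link lies on a cycle iff there is a path from link back to itself.
Exploring from link, it never reaches itself; equivalently, its strongly connected component is a singleton.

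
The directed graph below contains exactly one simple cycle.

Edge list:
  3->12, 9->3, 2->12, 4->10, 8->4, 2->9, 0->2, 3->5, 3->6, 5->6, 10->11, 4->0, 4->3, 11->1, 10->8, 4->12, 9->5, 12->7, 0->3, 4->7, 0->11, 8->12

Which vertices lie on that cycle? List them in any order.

4, 8, 10

DFS with gray/black marking from 4:
4 gray
  12 gray
    7 gray
    7 black
  12 black
  3 gray
    6 gray
    6 black
    5 gray
      5→6: 6 black — skip
    5 black
    3→12: 12 black — skip
  3 black
  4→7: 7 black — skip
  0 gray
    11 gray
      1 gray
      1 black
    11 black
    2 gray
      9 gray
        9→5: 5 black — skip
        9→3: 3 black — skip
      9 black
      2→12: 12 black — skip
    2 black
    0→3: 3 black — skip
  0 black
  10 gray
    10→11: 11 black — skip
    8 gray
      8→4: 4 is gray → back edge
Back edge closes the cycle 4 → 10 → 8 → 4; its vertices are {4, 8, 10}.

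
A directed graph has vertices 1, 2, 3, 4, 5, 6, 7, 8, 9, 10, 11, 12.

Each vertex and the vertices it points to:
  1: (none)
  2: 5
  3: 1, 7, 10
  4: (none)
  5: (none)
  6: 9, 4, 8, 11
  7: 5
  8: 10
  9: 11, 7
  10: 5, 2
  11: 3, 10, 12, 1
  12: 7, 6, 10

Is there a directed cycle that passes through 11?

Yes

11 is on a cycle iff 11 can reach itself via ≥1 edge.
11 → 12 → 6 → 11 — yes.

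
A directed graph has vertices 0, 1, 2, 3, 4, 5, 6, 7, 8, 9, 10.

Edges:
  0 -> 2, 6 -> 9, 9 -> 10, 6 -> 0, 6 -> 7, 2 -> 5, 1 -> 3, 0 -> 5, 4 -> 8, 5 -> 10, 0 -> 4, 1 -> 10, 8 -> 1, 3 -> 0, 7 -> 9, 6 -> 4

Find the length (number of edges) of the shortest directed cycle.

5

For each vertex v, BFS finds the shortest path from v back to v.
The shortest such closed walk is 0 → 4 → 8 → 1 → 3 → 0, length 5.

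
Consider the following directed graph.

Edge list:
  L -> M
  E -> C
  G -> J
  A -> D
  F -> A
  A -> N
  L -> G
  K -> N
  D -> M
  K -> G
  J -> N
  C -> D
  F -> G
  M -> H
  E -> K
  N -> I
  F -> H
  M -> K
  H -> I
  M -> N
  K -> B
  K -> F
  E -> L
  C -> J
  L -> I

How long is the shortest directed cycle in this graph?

5

For each vertex v, BFS finds the shortest path from v back to v.
The shortest such closed walk is K → F → A → D → M → K, length 5.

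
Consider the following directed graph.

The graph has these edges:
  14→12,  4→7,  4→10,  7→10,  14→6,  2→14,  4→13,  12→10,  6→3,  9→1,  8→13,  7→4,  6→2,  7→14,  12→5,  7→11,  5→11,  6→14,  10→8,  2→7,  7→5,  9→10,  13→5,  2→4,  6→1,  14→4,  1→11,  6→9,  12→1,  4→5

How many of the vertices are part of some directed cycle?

A vertex is on a directed cycle iff it belongs to a strongly connected component of size ≥ 2 (or has a self-loop).
The vertices on cycles are {2, 4, 6, 7, 14} — 5 in total.

5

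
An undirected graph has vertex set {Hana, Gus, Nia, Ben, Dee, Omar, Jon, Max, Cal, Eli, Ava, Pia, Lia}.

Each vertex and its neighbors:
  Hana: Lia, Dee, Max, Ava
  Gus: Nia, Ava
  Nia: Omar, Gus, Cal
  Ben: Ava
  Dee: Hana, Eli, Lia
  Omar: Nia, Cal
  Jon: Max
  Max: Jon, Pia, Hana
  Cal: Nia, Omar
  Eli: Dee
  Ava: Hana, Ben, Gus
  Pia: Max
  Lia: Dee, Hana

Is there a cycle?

Yes

DFS, tracking each vertex's parent; an edge to a visited non-parent vertex closes a cycle.
Start from Omar:
visit Omar (parent –)
  visit Nia (parent Omar)
    Nia–Omar: parent, skip
    visit Gus (parent Nia)
      Gus–Nia: parent, skip
      visit Ava (parent Gus)
        visit Hana (parent Ava)
          visit Lia (parent Hana)
            visit Dee (parent Lia)
              Dee–Hana: Hana visited and ≠ parent → cycle
Cycle: Hana – Lia – Dee – Hana.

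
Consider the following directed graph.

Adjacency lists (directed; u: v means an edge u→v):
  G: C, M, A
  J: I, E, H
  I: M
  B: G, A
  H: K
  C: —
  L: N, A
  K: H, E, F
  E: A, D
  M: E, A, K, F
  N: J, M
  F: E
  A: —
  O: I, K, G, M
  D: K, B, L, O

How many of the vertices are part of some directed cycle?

13

A vertex is on a directed cycle iff it belongs to a strongly connected component of size ≥ 2 (or has a self-loop).
The vertices on cycles are {B, D, E, F, G, H, I, J, K, L, M, N, O} — 13 in total.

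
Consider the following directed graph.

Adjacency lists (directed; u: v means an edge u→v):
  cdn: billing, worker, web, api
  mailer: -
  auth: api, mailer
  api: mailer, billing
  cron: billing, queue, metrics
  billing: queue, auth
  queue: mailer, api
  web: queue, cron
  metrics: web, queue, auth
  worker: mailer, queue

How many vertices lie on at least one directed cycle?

A vertex is on a directed cycle iff it belongs to a strongly connected component of size ≥ 2 (or has a self-loop).
The vertices on cycles are {api, web, auth, cron, queue, billing, metrics} — 7 in total.

7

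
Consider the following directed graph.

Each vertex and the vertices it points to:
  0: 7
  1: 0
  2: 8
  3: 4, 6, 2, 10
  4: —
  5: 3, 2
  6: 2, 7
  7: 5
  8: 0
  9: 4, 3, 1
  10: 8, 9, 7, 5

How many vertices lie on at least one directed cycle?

A vertex is on a directed cycle iff it belongs to a strongly connected component of size ≥ 2 (or has a self-loop).
The vertices on cycles are {0, 1, 2, 3, 5, 6, 7, 8, 9, 10} — 10 in total.

10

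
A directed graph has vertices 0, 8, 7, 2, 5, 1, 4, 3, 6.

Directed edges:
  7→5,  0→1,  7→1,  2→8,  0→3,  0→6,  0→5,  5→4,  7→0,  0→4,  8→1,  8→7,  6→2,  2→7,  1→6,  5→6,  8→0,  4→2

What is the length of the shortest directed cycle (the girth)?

4

For each vertex v, BFS finds the shortest path from v back to v.
The shortest such closed walk is 8 → 1 → 6 → 2 → 8, length 4.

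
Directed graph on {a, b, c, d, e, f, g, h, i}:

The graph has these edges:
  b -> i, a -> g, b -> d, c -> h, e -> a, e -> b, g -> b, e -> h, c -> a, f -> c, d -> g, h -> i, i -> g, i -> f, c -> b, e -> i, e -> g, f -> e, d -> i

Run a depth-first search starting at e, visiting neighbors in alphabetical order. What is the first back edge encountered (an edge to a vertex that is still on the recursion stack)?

d->g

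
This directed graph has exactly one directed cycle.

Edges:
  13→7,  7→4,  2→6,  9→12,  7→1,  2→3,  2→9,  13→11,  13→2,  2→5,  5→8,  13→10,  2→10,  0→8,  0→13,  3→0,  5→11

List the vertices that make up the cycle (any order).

0, 2, 3, 13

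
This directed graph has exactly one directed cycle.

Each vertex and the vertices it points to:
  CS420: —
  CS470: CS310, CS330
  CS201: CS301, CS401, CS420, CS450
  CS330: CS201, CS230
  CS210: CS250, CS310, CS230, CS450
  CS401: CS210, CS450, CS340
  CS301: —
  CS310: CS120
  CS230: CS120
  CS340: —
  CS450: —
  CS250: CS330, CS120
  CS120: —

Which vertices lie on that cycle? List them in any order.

DFS with gray/black marking from CS330:
CS330 gray
  CS201 gray
    CS301 gray
    CS301 black
    CS401 gray
      CS210 gray
        CS250 gray
          CS250→CS330: CS330 is gray → back edge
Back edge closes the cycle CS330 → CS201 → CS401 → CS210 → CS250 → CS330; its vertices are {CS201, CS210, CS250, CS330, CS401}.

CS201, CS210, CS250, CS330, CS401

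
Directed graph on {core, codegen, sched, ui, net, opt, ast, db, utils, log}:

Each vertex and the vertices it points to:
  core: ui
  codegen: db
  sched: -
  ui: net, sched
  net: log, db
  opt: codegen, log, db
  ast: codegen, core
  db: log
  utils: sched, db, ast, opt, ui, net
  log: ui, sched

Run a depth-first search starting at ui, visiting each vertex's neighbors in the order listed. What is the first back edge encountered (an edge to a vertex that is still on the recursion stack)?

log->ui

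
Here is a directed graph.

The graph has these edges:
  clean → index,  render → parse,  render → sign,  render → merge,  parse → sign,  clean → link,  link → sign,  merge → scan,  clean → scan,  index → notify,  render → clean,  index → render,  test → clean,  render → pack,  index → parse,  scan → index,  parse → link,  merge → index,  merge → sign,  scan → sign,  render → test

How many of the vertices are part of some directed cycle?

A vertex is on a directed cycle iff it belongs to a strongly connected component of size ≥ 2 (or has a self-loop).
The vertices on cycles are {scan, test, clean, index, merge, render} — 6 in total.

6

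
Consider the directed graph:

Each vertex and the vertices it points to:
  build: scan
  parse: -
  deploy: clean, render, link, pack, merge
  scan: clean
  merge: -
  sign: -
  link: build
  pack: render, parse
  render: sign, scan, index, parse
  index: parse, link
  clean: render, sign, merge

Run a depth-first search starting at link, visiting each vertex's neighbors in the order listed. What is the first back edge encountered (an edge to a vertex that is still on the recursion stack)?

render->scan

DFS from link (visiting each vertex's neighbors in the order listed); mark gray on enter, black on exit:
link gray
  build gray
    scan gray
      clean gray
        render gray
          sign gray
          sign black
          render→scan: scan is gray → back edge
First back edge: render → scan.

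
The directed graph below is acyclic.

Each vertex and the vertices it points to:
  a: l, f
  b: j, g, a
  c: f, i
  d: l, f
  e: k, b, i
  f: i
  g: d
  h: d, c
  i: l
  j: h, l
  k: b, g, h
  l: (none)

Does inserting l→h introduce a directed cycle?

Adding l→h creates a cycle iff h can already reach l.
Path from h: h → d → l.
So h → … → l → h is a cycle.

Yes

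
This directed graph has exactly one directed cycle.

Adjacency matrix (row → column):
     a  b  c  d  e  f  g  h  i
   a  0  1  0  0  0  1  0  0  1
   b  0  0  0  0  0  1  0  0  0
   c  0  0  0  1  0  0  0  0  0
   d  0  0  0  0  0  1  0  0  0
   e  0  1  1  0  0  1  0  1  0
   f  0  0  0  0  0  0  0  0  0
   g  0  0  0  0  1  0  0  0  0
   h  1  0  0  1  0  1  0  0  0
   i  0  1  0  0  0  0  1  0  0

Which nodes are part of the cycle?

DFS with gray/black marking from g:
g gray
  e gray
    c gray
      d gray
        f gray
        f black
      d black
    c black
    h gray
      h→f: f black — skip
      h→d: d black — skip
      a gray
        b gray
          b→f: f black — skip
        b black
        a→f: f black — skip
        i gray
          i→g: g is gray → back edge
Back edge closes the cycle g → e → h → a → i → g; its vertices are {a, e, g, h, i}.

a, e, g, h, i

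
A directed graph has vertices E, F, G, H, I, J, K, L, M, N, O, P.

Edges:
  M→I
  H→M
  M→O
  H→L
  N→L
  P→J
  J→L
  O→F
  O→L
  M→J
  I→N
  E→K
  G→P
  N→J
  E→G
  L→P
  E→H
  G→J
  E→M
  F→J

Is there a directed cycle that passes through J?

Yes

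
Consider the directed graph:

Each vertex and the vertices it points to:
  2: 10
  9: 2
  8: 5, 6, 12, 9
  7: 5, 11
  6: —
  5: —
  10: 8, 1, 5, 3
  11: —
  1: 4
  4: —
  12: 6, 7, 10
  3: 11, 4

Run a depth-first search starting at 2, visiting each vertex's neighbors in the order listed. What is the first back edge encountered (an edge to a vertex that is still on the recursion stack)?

12->10

DFS from 2 (visiting each vertex's neighbors in the order listed); mark gray on enter, black on exit:
2 gray
  10 gray
    8 gray
      5 gray
      5 black
      6 gray
      6 black
      12 gray
        12→6: 6 black — skip
        7 gray
          7→5: 5 black — skip
          11 gray
          11 black
        7 black
        12→10: 10 is gray → back edge
First back edge: 12 → 10.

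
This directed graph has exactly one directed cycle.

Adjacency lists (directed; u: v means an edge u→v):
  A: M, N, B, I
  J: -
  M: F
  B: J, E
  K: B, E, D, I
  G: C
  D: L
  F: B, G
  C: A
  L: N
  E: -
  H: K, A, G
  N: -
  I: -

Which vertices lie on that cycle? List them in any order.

A, C, F, G, M

DFS with gray/black marking from A:
A gray
  M gray
    F gray
      B gray
        J gray
        J black
        E gray
        E black
      B black
      G gray
        C gray
          C→A: A is gray → back edge
Back edge closes the cycle A → M → F → G → C → A; its vertices are {A, C, F, G, M}.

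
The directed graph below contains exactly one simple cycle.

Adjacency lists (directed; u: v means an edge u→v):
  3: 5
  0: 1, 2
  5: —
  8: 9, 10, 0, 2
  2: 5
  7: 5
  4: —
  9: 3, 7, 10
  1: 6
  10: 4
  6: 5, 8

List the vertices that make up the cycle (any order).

DFS with gray/black marking from 8:
8 gray
  9 gray
    3 gray
      5 gray
      5 black
    3 black
    7 gray
      7→5: 5 black — skip
    7 black
    10 gray
      4 gray
      4 black
    10 black
  9 black
  8→10: 10 black — skip
  0 gray
    1 gray
      6 gray
        6→5: 5 black — skip
        6→8: 8 is gray → back edge
Back edge closes the cycle 8 → 0 → 1 → 6 → 8; its vertices are {0, 1, 6, 8}.

0, 1, 6, 8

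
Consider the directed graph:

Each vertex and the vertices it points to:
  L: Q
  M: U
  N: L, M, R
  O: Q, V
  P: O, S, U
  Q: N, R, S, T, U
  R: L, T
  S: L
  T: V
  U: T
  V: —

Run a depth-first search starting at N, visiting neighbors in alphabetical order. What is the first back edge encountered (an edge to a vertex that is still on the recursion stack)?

DFS from N (visiting neighbors in alphabetical order); mark gray on enter, black on exit:
N gray
  L gray
    Q gray
      Q→N: N is gray → back edge
First back edge: Q → N.

Q->N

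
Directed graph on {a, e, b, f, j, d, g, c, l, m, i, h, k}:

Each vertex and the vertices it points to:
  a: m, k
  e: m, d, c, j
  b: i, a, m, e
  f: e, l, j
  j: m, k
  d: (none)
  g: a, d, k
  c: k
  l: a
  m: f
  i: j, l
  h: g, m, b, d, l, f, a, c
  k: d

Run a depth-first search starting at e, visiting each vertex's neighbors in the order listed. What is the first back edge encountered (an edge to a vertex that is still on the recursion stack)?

f→e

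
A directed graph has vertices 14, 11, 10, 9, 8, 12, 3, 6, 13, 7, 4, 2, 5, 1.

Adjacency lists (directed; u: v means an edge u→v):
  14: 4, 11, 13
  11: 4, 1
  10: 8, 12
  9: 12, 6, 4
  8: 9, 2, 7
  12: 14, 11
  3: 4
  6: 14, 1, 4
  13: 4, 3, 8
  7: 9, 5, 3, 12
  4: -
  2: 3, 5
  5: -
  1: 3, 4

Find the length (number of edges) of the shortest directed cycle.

5

For each vertex v, BFS finds the shortest path from v back to v.
The shortest such closed walk is 8 → 7 → 12 → 14 → 13 → 8, length 5.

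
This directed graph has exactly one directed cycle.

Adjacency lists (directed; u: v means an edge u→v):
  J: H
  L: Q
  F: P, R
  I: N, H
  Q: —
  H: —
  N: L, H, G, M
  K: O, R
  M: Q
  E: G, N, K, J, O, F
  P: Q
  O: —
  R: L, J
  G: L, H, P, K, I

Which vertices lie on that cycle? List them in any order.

G, I, N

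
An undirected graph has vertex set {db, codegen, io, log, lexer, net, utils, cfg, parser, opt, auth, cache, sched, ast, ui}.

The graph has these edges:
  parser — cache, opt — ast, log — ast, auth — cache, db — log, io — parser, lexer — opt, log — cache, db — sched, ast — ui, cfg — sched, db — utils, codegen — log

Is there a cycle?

DFS, tracking each vertex's parent; an edge to a visited non-parent vertex closes a cycle.
Start from log:
visit log (parent –)
  visit db (parent log)
    db–log: parent, skip
    visit sched (parent db)
      visit cfg (parent sched)
        cfg–sched: parent, skip
      sched–db: parent, skip
    visit utils (parent db)
      utils–db: parent, skip
  visit ast (parent log)
    ast–log: parent, skip
    visit opt (parent ast)
      opt–ast: parent, skip
      visit lexer (parent opt)
        lexer–opt: parent, skip
    visit ui (parent ast)
      ui–ast: parent, skip
  visit codegen (parent log)
    codegen–log: parent, skip
  visit cache (parent log)
    visit auth (parent cache)
      auth–cache: parent, skip
    cache–log: parent, skip
    visit parser (parent cache)
      parser–cache: parent, skip
      visit io (parent parser)
        io–parser: parent, skip
visit net (parent –)
No non-parent visited neighbor found — the graph is a forest.

No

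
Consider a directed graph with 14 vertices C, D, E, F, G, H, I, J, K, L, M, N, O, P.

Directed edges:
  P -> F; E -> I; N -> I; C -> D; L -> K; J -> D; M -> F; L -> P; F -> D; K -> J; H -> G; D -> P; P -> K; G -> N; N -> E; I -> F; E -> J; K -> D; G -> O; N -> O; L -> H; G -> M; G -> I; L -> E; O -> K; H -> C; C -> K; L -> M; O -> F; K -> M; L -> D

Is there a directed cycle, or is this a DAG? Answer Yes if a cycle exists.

DFS with white/gray/black marking, starting from H:
H gray
  G gray
    M gray
      F gray
        D gray
          P gray
            K gray
              K→D: D is gray → back edge
Back edge found, so a cycle exists: D → P → K → D.

Yes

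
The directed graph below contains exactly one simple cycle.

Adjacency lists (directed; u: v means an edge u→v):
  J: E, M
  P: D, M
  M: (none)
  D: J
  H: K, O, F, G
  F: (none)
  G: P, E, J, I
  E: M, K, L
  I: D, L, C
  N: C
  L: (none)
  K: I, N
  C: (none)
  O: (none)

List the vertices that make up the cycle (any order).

D, E, I, J, K

DFS with gray/black marking from K:
K gray
  I gray
    D gray
      J gray
        E gray
          M gray
          M black
          E→K: K is gray → back edge
Back edge closes the cycle K → I → D → J → E → K; its vertices are {D, E, I, J, K}.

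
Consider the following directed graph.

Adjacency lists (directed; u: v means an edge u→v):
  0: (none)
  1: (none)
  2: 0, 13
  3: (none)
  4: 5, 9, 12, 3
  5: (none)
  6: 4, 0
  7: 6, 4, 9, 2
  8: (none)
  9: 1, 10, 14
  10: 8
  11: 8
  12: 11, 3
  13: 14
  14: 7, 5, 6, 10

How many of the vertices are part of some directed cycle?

7

A vertex is on a directed cycle iff it belongs to a strongly connected component of size ≥ 2 (or has a self-loop).
The vertices on cycles are {2, 4, 6, 7, 9, 13, 14} — 7 in total.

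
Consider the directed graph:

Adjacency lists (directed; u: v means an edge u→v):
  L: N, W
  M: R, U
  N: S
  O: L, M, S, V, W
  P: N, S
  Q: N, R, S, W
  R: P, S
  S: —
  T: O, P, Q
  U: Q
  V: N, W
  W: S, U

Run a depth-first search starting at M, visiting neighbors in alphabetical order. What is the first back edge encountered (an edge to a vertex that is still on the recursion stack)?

DFS from M (visiting neighbors in alphabetical order); mark gray on enter, black on exit:
M gray
  R gray
    P gray
      N gray
        S gray
        S black
      N black
      P→S: S black — skip
    P black
    R→S: S black — skip
  R black
  U gray
    Q gray
      Q→N: N black — skip
      Q→R: R black — skip
      Q→S: S black — skip
      W gray
        W→S: S black — skip
        W→U: U is gray → back edge
First back edge: W → U.

W->U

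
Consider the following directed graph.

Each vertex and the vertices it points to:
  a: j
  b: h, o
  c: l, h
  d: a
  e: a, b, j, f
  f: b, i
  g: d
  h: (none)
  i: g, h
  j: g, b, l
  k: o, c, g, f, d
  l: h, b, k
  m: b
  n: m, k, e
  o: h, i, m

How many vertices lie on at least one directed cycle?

A vertex is on a directed cycle iff it belongs to a strongly connected component of size ≥ 2 (or has a self-loop).
The vertices on cycles are {a, b, c, d, f, g, i, j, k, l, m, o} — 12 in total.

12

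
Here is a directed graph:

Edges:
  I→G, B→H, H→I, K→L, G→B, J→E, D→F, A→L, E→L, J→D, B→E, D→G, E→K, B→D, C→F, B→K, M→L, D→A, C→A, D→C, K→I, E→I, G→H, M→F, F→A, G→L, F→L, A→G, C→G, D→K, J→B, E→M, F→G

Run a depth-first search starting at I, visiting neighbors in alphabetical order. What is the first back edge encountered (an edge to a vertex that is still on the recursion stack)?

DFS from I (visiting neighbors in alphabetical order); mark gray on enter, black on exit:
I gray
  G gray
    B gray
      D gray
        A gray
          A→G: G is gray → back edge
First back edge: A → G.

A->G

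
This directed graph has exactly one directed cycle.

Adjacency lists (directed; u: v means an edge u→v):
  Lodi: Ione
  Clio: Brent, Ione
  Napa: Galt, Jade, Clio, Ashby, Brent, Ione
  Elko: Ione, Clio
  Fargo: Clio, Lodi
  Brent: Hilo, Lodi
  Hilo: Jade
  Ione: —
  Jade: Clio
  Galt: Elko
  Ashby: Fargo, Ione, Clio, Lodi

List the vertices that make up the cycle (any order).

Clio, Hilo, Jade, Brent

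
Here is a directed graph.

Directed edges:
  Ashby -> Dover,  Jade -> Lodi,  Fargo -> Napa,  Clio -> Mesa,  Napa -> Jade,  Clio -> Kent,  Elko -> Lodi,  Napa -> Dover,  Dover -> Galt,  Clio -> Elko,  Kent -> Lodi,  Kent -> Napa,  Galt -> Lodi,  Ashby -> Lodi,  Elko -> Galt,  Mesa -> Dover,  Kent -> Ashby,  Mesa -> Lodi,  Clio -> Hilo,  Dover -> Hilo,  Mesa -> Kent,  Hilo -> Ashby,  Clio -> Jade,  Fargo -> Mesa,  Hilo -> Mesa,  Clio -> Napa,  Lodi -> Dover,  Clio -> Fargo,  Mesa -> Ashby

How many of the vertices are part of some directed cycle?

A vertex is on a directed cycle iff it belongs to a strongly connected component of size ≥ 2 (or has a self-loop).
The vertices on cycles are {Galt, Hilo, Jade, Kent, Lodi, Mesa, Napa, Ashby, Dover} — 9 in total.

9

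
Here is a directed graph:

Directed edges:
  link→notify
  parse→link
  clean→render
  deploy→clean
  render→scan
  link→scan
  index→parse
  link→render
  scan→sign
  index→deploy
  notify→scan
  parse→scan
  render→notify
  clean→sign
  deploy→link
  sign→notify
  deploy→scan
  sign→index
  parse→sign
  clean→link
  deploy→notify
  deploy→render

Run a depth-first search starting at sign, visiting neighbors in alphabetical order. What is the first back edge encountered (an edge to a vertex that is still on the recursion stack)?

DFS from sign (visiting neighbors in alphabetical order); mark gray on enter, black on exit:
sign gray
  index gray
    deploy gray
      clean gray
        link gray
          notify gray
            scan gray
              scan→sign: sign is gray → back edge
First back edge: scan → sign.

scan→sign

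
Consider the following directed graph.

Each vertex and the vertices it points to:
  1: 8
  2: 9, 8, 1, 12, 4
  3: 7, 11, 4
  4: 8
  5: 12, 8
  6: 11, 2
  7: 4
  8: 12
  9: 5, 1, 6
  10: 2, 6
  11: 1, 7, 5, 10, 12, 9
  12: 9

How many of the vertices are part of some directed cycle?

A vertex is on a directed cycle iff it belongs to a strongly connected component of size ≥ 2 (or has a self-loop).
The vertices on cycles are {1, 2, 4, 5, 6, 7, 8, 9, 10, 11, 12} — 11 in total.

11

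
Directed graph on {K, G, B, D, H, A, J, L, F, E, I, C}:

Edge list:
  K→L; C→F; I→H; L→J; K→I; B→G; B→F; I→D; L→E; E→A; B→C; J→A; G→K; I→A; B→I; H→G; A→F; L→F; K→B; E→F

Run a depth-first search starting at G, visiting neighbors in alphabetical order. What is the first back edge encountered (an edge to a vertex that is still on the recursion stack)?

DFS from G (visiting neighbors in alphabetical order); mark gray on enter, black on exit:
G gray
  K gray
    B gray
      C gray
        F gray
        F black
      C black
      B→F: F black — skip
      B→G: G is gray → back edge
First back edge: B → G.

B→G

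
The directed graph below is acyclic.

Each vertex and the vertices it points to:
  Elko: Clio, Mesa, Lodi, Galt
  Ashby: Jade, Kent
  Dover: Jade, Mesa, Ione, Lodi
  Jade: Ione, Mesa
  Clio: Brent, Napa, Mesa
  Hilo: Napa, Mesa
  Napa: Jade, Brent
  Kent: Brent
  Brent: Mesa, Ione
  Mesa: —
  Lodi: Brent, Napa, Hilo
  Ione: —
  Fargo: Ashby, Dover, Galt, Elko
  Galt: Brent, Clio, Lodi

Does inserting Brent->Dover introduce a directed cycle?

Yes

Adding Brent→Dover creates a cycle iff Dover can already reach Brent.
Path from Dover: Dover → Lodi → Brent.
So Dover → … → Brent → Dover is a cycle.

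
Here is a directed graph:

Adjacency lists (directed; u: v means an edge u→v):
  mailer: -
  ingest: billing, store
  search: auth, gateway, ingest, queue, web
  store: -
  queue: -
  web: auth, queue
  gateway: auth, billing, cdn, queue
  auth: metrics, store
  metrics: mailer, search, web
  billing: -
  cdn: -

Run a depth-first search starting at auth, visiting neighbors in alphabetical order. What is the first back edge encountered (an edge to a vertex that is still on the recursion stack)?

search->auth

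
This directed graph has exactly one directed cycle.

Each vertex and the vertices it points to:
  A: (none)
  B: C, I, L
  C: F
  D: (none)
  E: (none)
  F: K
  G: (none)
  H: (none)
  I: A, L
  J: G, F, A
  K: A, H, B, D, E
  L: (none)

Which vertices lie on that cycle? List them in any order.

B, C, F, K

DFS with gray/black marking from F:
F gray
  K gray
    A gray
    A black
    H gray
    H black
    B gray
      C gray
        C→F: F is gray → back edge
Back edge closes the cycle F → K → B → C → F; its vertices are {B, C, F, K}.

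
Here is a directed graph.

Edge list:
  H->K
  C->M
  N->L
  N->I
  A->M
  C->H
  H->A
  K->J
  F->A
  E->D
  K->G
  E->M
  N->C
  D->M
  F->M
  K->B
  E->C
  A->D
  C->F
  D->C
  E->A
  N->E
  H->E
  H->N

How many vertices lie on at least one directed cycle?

7

A vertex is on a directed cycle iff it belongs to a strongly connected component of size ≥ 2 (or has a self-loop).
The vertices on cycles are {A, C, D, E, F, H, N} — 7 in total.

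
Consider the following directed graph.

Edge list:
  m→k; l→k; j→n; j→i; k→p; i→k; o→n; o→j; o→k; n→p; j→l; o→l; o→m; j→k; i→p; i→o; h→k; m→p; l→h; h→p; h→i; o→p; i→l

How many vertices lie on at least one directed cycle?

5

A vertex is on a directed cycle iff it belongs to a strongly connected component of size ≥ 2 (or has a self-loop).
The vertices on cycles are {h, i, j, l, o} — 5 in total.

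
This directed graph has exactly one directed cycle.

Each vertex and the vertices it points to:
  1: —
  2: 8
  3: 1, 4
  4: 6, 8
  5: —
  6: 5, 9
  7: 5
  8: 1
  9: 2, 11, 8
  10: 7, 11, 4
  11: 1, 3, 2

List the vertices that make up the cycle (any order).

3, 4, 6, 9, 11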